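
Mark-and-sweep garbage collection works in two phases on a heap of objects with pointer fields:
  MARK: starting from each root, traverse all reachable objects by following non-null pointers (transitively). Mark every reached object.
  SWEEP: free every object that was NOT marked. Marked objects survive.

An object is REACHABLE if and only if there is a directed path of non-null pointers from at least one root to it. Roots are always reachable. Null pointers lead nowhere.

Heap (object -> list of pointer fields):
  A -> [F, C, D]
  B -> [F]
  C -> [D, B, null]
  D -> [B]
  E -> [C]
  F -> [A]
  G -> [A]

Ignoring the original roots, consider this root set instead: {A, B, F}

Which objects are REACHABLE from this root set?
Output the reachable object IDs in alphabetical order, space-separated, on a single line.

Answer: A B C D F

Derivation:
Roots: A B F
Mark A: refs=F C D, marked=A
Mark B: refs=F, marked=A B
Mark F: refs=A, marked=A B F
Mark C: refs=D B null, marked=A B C F
Mark D: refs=B, marked=A B C D F
Unmarked (collected): E G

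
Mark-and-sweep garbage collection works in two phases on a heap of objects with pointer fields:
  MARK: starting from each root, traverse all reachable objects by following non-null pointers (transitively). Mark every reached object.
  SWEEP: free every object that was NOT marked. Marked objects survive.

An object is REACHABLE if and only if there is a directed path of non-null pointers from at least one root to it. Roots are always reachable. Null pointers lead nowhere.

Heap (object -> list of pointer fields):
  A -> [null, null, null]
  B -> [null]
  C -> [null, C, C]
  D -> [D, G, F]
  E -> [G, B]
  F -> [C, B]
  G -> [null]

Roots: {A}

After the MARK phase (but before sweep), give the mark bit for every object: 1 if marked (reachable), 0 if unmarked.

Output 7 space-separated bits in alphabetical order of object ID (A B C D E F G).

Answer: 1 0 0 0 0 0 0

Derivation:
Roots: A
Mark A: refs=null null null, marked=A
Unmarked (collected): B C D E F G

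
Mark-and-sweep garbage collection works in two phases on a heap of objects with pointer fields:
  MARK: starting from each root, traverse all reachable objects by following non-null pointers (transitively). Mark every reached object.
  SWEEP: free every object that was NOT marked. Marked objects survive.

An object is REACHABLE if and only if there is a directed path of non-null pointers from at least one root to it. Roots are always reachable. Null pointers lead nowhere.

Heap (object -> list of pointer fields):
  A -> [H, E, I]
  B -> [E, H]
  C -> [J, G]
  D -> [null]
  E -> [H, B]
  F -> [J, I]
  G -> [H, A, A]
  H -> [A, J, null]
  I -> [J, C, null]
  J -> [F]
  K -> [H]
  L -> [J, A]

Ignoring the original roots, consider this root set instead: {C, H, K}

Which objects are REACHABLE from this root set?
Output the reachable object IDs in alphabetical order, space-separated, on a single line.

Roots: C H K
Mark C: refs=J G, marked=C
Mark H: refs=A J null, marked=C H
Mark K: refs=H, marked=C H K
Mark J: refs=F, marked=C H J K
Mark G: refs=H A A, marked=C G H J K
Mark A: refs=H E I, marked=A C G H J K
Mark F: refs=J I, marked=A C F G H J K
Mark E: refs=H B, marked=A C E F G H J K
Mark I: refs=J C null, marked=A C E F G H I J K
Mark B: refs=E H, marked=A B C E F G H I J K
Unmarked (collected): D L

Answer: A B C E F G H I J K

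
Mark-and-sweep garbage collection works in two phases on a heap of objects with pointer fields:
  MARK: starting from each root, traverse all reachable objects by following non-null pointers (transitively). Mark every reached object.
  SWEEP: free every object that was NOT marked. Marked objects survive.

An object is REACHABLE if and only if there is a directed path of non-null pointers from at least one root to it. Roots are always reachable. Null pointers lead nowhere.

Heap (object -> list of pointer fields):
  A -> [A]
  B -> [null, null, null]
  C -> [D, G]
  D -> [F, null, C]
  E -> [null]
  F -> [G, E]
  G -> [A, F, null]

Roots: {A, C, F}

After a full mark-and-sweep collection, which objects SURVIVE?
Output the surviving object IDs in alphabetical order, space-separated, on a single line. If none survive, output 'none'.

Roots: A C F
Mark A: refs=A, marked=A
Mark C: refs=D G, marked=A C
Mark F: refs=G E, marked=A C F
Mark D: refs=F null C, marked=A C D F
Mark G: refs=A F null, marked=A C D F G
Mark E: refs=null, marked=A C D E F G
Unmarked (collected): B

Answer: A C D E F G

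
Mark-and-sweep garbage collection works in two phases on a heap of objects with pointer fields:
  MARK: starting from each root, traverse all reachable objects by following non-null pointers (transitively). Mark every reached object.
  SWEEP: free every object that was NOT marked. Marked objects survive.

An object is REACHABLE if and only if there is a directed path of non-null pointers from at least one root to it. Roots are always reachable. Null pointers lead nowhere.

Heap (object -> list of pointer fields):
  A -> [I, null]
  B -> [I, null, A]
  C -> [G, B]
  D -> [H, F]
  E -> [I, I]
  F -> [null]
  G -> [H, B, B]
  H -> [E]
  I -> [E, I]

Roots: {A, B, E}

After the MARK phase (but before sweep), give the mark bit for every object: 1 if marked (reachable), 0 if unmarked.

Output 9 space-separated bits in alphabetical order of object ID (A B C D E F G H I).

Answer: 1 1 0 0 1 0 0 0 1

Derivation:
Roots: A B E
Mark A: refs=I null, marked=A
Mark B: refs=I null A, marked=A B
Mark E: refs=I I, marked=A B E
Mark I: refs=E I, marked=A B E I
Unmarked (collected): C D F G H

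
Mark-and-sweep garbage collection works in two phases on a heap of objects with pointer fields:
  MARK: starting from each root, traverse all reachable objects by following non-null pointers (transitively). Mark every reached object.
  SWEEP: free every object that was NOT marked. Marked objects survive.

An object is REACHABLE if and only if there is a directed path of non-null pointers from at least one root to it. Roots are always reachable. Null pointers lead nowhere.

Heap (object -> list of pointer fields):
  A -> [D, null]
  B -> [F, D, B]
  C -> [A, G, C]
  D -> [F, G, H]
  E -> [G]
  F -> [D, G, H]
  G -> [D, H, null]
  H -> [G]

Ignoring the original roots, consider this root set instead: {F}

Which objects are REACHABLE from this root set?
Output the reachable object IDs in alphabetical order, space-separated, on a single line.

Answer: D F G H

Derivation:
Roots: F
Mark F: refs=D G H, marked=F
Mark D: refs=F G H, marked=D F
Mark G: refs=D H null, marked=D F G
Mark H: refs=G, marked=D F G H
Unmarked (collected): A B C E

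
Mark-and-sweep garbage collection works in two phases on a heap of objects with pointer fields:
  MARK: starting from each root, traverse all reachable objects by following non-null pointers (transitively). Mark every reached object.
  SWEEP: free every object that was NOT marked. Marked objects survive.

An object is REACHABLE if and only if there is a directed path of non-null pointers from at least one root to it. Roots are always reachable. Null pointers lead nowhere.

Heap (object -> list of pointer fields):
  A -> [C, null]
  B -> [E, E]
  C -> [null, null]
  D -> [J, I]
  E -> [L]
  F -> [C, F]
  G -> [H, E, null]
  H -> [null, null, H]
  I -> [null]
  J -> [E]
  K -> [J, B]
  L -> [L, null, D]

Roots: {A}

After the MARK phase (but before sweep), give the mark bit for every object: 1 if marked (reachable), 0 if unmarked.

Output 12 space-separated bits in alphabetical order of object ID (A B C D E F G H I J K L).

Roots: A
Mark A: refs=C null, marked=A
Mark C: refs=null null, marked=A C
Unmarked (collected): B D E F G H I J K L

Answer: 1 0 1 0 0 0 0 0 0 0 0 0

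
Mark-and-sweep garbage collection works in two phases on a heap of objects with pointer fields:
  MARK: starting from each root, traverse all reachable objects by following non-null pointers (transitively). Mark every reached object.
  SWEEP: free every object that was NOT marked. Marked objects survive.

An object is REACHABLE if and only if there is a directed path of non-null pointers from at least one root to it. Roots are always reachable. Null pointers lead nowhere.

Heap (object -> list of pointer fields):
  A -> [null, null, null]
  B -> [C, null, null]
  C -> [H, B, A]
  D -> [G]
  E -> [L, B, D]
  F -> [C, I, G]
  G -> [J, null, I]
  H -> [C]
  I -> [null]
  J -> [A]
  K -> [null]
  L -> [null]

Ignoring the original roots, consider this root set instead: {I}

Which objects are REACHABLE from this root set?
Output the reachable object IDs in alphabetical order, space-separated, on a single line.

Answer: I

Derivation:
Roots: I
Mark I: refs=null, marked=I
Unmarked (collected): A B C D E F G H J K L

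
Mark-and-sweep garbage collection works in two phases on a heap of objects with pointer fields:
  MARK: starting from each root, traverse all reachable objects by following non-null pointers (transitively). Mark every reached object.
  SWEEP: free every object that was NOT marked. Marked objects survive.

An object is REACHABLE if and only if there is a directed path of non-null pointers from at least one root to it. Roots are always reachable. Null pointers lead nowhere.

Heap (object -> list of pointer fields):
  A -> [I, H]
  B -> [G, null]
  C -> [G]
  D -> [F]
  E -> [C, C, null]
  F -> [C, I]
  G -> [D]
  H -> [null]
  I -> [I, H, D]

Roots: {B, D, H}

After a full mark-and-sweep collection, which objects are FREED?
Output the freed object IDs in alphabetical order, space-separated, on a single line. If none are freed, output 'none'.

Answer: A E

Derivation:
Roots: B D H
Mark B: refs=G null, marked=B
Mark D: refs=F, marked=B D
Mark H: refs=null, marked=B D H
Mark G: refs=D, marked=B D G H
Mark F: refs=C I, marked=B D F G H
Mark C: refs=G, marked=B C D F G H
Mark I: refs=I H D, marked=B C D F G H I
Unmarked (collected): A E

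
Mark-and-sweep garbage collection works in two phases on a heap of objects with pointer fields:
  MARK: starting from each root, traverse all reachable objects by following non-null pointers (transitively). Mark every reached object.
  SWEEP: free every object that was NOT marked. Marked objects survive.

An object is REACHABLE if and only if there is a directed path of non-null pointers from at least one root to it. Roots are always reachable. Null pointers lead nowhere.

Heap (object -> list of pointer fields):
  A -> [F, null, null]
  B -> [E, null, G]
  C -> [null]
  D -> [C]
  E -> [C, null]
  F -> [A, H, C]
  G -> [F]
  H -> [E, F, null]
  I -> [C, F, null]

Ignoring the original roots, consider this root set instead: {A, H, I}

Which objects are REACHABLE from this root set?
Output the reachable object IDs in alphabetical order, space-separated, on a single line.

Answer: A C E F H I

Derivation:
Roots: A H I
Mark A: refs=F null null, marked=A
Mark H: refs=E F null, marked=A H
Mark I: refs=C F null, marked=A H I
Mark F: refs=A H C, marked=A F H I
Mark E: refs=C null, marked=A E F H I
Mark C: refs=null, marked=A C E F H I
Unmarked (collected): B D G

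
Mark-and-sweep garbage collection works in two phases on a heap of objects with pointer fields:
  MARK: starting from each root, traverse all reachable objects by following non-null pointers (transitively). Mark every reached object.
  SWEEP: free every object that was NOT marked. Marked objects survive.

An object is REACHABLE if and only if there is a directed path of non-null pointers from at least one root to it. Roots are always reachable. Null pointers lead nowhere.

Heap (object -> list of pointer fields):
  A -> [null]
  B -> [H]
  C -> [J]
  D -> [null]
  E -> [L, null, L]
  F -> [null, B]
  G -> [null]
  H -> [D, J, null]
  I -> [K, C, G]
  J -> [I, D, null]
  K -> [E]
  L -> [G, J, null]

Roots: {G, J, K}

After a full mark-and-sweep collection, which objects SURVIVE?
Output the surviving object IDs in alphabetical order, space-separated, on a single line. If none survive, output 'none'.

Roots: G J K
Mark G: refs=null, marked=G
Mark J: refs=I D null, marked=G J
Mark K: refs=E, marked=G J K
Mark I: refs=K C G, marked=G I J K
Mark D: refs=null, marked=D G I J K
Mark E: refs=L null L, marked=D E G I J K
Mark C: refs=J, marked=C D E G I J K
Mark L: refs=G J null, marked=C D E G I J K L
Unmarked (collected): A B F H

Answer: C D E G I J K L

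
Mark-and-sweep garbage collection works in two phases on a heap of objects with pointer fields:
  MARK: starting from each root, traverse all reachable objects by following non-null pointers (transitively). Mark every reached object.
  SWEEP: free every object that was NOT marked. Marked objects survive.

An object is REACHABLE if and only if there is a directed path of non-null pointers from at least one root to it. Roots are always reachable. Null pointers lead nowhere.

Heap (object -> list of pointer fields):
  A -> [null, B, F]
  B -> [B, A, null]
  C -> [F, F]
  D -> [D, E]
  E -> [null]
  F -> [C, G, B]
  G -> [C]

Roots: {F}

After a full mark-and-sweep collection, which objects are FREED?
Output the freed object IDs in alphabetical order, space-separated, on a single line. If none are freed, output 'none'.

Roots: F
Mark F: refs=C G B, marked=F
Mark C: refs=F F, marked=C F
Mark G: refs=C, marked=C F G
Mark B: refs=B A null, marked=B C F G
Mark A: refs=null B F, marked=A B C F G
Unmarked (collected): D E

Answer: D E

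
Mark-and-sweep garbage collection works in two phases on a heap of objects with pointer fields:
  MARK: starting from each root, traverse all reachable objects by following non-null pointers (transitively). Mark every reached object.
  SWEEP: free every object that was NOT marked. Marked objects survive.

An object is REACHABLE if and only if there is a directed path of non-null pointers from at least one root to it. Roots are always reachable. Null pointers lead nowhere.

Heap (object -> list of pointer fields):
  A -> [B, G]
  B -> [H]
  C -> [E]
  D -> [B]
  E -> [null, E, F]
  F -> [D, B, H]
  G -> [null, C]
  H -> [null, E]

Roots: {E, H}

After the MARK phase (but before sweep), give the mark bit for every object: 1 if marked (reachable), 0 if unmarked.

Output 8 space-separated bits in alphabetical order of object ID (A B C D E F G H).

Roots: E H
Mark E: refs=null E F, marked=E
Mark H: refs=null E, marked=E H
Mark F: refs=D B H, marked=E F H
Mark D: refs=B, marked=D E F H
Mark B: refs=H, marked=B D E F H
Unmarked (collected): A C G

Answer: 0 1 0 1 1 1 0 1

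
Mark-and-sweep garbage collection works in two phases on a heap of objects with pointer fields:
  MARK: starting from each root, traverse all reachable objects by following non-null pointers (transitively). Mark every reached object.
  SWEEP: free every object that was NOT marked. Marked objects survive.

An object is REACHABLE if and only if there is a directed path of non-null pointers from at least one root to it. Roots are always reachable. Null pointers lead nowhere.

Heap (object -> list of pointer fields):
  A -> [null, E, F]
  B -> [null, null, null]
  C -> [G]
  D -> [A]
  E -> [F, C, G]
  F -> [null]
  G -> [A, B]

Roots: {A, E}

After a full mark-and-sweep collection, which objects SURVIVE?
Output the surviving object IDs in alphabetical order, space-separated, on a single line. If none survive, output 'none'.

Answer: A B C E F G

Derivation:
Roots: A E
Mark A: refs=null E F, marked=A
Mark E: refs=F C G, marked=A E
Mark F: refs=null, marked=A E F
Mark C: refs=G, marked=A C E F
Mark G: refs=A B, marked=A C E F G
Mark B: refs=null null null, marked=A B C E F G
Unmarked (collected): D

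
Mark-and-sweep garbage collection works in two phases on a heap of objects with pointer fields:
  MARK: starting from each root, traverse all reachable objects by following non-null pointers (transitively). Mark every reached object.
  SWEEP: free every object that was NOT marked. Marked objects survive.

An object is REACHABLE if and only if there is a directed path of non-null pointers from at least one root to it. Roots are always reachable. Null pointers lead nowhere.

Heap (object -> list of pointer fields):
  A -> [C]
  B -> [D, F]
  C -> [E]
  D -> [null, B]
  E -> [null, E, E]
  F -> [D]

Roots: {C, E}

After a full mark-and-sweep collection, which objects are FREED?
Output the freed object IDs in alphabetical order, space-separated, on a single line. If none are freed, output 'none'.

Answer: A B D F

Derivation:
Roots: C E
Mark C: refs=E, marked=C
Mark E: refs=null E E, marked=C E
Unmarked (collected): A B D F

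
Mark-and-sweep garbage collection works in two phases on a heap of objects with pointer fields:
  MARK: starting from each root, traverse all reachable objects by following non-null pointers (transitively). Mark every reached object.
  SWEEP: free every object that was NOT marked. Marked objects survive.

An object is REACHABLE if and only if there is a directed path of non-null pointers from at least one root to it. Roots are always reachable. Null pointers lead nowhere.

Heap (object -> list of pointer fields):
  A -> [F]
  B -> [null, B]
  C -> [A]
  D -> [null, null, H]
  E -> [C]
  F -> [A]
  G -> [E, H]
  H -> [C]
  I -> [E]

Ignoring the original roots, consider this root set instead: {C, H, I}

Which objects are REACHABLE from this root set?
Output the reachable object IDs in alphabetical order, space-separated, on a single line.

Roots: C H I
Mark C: refs=A, marked=C
Mark H: refs=C, marked=C H
Mark I: refs=E, marked=C H I
Mark A: refs=F, marked=A C H I
Mark E: refs=C, marked=A C E H I
Mark F: refs=A, marked=A C E F H I
Unmarked (collected): B D G

Answer: A C E F H I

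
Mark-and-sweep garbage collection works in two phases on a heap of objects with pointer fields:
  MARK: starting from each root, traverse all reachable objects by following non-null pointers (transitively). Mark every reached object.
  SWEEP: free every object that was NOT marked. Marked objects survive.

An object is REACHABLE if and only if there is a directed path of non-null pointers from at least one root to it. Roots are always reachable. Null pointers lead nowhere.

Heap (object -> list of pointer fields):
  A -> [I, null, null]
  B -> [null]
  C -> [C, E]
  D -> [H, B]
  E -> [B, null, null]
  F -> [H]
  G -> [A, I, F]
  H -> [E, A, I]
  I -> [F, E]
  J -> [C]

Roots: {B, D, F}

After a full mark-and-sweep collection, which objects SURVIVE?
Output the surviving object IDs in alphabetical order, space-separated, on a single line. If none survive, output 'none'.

Roots: B D F
Mark B: refs=null, marked=B
Mark D: refs=H B, marked=B D
Mark F: refs=H, marked=B D F
Mark H: refs=E A I, marked=B D F H
Mark E: refs=B null null, marked=B D E F H
Mark A: refs=I null null, marked=A B D E F H
Mark I: refs=F E, marked=A B D E F H I
Unmarked (collected): C G J

Answer: A B D E F H I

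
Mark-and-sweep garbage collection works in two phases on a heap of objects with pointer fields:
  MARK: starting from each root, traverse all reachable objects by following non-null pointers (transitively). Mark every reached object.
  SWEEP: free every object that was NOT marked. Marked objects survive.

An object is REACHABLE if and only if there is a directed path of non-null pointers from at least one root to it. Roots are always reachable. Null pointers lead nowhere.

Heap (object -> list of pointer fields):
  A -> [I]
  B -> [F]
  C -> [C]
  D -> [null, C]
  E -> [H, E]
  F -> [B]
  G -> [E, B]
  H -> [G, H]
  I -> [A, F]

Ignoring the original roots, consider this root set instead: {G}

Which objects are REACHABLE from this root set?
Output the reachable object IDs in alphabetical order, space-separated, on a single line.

Roots: G
Mark G: refs=E B, marked=G
Mark E: refs=H E, marked=E G
Mark B: refs=F, marked=B E G
Mark H: refs=G H, marked=B E G H
Mark F: refs=B, marked=B E F G H
Unmarked (collected): A C D I

Answer: B E F G H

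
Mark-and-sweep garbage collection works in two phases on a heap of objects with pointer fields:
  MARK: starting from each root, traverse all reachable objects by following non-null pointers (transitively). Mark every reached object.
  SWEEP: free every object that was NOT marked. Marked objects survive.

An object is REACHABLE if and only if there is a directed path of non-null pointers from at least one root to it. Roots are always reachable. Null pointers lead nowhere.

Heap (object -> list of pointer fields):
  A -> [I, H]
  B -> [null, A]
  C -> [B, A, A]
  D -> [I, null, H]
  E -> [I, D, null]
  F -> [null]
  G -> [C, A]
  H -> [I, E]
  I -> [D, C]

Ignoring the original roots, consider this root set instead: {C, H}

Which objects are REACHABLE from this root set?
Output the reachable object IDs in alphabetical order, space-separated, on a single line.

Answer: A B C D E H I

Derivation:
Roots: C H
Mark C: refs=B A A, marked=C
Mark H: refs=I E, marked=C H
Mark B: refs=null A, marked=B C H
Mark A: refs=I H, marked=A B C H
Mark I: refs=D C, marked=A B C H I
Mark E: refs=I D null, marked=A B C E H I
Mark D: refs=I null H, marked=A B C D E H I
Unmarked (collected): F G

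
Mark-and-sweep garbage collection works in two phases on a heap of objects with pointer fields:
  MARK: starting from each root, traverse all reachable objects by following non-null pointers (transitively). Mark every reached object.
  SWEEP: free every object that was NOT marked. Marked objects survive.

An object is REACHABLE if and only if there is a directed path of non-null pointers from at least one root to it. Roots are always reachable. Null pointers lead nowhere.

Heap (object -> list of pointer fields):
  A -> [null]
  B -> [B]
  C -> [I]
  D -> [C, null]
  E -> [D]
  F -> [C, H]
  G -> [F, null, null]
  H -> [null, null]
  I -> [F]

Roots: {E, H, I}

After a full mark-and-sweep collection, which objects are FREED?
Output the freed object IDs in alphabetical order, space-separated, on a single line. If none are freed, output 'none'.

Answer: A B G

Derivation:
Roots: E H I
Mark E: refs=D, marked=E
Mark H: refs=null null, marked=E H
Mark I: refs=F, marked=E H I
Mark D: refs=C null, marked=D E H I
Mark F: refs=C H, marked=D E F H I
Mark C: refs=I, marked=C D E F H I
Unmarked (collected): A B G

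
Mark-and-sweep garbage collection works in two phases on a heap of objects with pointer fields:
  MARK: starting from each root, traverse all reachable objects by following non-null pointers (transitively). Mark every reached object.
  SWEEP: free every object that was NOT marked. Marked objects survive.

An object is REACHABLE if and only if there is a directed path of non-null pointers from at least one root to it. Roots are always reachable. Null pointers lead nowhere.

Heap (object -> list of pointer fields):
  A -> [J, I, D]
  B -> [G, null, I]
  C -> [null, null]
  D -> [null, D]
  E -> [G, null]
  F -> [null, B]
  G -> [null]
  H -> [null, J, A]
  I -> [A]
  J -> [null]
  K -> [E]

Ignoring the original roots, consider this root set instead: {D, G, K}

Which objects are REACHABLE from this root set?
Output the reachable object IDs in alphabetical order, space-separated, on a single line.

Answer: D E G K

Derivation:
Roots: D G K
Mark D: refs=null D, marked=D
Mark G: refs=null, marked=D G
Mark K: refs=E, marked=D G K
Mark E: refs=G null, marked=D E G K
Unmarked (collected): A B C F H I J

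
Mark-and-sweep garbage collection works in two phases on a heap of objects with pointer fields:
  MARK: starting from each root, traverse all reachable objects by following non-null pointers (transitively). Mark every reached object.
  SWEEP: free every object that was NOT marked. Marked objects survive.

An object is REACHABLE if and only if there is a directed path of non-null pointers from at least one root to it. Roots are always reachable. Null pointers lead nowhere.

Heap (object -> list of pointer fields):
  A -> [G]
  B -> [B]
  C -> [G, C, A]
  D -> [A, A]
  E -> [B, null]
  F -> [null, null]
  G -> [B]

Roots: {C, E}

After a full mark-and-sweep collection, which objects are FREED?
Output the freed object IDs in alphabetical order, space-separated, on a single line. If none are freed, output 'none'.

Answer: D F

Derivation:
Roots: C E
Mark C: refs=G C A, marked=C
Mark E: refs=B null, marked=C E
Mark G: refs=B, marked=C E G
Mark A: refs=G, marked=A C E G
Mark B: refs=B, marked=A B C E G
Unmarked (collected): D F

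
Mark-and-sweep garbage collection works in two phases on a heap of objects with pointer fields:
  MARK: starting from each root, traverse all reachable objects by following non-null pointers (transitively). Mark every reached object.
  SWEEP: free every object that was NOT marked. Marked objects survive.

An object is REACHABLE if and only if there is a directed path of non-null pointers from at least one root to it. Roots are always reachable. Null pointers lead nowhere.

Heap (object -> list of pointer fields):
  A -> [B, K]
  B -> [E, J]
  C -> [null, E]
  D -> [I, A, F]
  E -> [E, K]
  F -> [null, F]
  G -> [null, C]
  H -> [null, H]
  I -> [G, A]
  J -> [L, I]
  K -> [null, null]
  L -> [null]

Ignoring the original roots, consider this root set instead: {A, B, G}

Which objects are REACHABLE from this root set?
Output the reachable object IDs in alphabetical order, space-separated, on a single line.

Answer: A B C E G I J K L

Derivation:
Roots: A B G
Mark A: refs=B K, marked=A
Mark B: refs=E J, marked=A B
Mark G: refs=null C, marked=A B G
Mark K: refs=null null, marked=A B G K
Mark E: refs=E K, marked=A B E G K
Mark J: refs=L I, marked=A B E G J K
Mark C: refs=null E, marked=A B C E G J K
Mark L: refs=null, marked=A B C E G J K L
Mark I: refs=G A, marked=A B C E G I J K L
Unmarked (collected): D F H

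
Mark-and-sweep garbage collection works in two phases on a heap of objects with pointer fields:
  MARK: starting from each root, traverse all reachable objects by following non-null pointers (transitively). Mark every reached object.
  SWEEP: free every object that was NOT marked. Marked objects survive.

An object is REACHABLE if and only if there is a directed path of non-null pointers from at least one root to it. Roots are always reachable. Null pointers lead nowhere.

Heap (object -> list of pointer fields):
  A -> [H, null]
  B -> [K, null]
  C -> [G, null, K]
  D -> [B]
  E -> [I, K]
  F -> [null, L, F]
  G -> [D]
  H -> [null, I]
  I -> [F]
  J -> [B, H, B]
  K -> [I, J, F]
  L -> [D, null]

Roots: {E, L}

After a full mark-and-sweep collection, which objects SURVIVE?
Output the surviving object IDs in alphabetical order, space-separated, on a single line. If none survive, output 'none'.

Answer: B D E F H I J K L

Derivation:
Roots: E L
Mark E: refs=I K, marked=E
Mark L: refs=D null, marked=E L
Mark I: refs=F, marked=E I L
Mark K: refs=I J F, marked=E I K L
Mark D: refs=B, marked=D E I K L
Mark F: refs=null L F, marked=D E F I K L
Mark J: refs=B H B, marked=D E F I J K L
Mark B: refs=K null, marked=B D E F I J K L
Mark H: refs=null I, marked=B D E F H I J K L
Unmarked (collected): A C G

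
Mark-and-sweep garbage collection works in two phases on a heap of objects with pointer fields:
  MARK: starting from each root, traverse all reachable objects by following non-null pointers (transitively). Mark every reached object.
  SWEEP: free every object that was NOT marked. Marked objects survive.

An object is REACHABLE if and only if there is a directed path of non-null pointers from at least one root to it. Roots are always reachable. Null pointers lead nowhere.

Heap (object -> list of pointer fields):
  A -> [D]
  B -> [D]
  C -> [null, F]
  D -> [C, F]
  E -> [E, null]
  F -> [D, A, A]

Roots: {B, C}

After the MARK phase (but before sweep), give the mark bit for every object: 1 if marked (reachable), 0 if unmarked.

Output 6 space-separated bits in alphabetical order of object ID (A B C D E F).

Roots: B C
Mark B: refs=D, marked=B
Mark C: refs=null F, marked=B C
Mark D: refs=C F, marked=B C D
Mark F: refs=D A A, marked=B C D F
Mark A: refs=D, marked=A B C D F
Unmarked (collected): E

Answer: 1 1 1 1 0 1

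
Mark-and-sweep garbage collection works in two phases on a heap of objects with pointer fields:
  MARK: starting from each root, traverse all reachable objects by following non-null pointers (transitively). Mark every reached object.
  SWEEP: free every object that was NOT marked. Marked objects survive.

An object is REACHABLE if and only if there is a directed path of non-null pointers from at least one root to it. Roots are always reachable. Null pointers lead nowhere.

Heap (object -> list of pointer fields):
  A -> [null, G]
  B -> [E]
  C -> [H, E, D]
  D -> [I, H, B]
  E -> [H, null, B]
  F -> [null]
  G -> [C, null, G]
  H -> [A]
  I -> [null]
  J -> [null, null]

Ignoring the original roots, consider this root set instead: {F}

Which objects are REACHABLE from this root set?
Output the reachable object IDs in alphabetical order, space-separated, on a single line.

Roots: F
Mark F: refs=null, marked=F
Unmarked (collected): A B C D E G H I J

Answer: F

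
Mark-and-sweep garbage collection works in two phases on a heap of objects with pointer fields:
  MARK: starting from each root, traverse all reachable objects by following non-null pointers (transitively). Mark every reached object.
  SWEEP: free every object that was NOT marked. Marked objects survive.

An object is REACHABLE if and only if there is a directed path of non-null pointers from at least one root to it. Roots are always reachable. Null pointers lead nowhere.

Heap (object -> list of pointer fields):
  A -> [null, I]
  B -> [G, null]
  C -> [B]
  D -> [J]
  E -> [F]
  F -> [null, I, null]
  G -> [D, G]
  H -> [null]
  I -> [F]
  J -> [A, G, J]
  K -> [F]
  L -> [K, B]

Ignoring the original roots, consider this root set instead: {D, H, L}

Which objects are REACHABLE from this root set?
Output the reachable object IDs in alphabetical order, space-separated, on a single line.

Roots: D H L
Mark D: refs=J, marked=D
Mark H: refs=null, marked=D H
Mark L: refs=K B, marked=D H L
Mark J: refs=A G J, marked=D H J L
Mark K: refs=F, marked=D H J K L
Mark B: refs=G null, marked=B D H J K L
Mark A: refs=null I, marked=A B D H J K L
Mark G: refs=D G, marked=A B D G H J K L
Mark F: refs=null I null, marked=A B D F G H J K L
Mark I: refs=F, marked=A B D F G H I J K L
Unmarked (collected): C E

Answer: A B D F G H I J K L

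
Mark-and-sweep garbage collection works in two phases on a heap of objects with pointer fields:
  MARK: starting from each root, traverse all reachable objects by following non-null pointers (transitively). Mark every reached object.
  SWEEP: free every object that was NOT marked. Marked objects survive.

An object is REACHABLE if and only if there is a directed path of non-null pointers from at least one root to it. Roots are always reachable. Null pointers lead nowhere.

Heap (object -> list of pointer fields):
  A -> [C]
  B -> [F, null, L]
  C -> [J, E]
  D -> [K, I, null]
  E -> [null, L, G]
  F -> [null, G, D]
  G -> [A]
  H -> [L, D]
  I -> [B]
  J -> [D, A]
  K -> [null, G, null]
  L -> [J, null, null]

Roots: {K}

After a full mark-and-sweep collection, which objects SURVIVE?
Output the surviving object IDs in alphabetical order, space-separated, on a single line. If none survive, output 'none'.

Roots: K
Mark K: refs=null G null, marked=K
Mark G: refs=A, marked=G K
Mark A: refs=C, marked=A G K
Mark C: refs=J E, marked=A C G K
Mark J: refs=D A, marked=A C G J K
Mark E: refs=null L G, marked=A C E G J K
Mark D: refs=K I null, marked=A C D E G J K
Mark L: refs=J null null, marked=A C D E G J K L
Mark I: refs=B, marked=A C D E G I J K L
Mark B: refs=F null L, marked=A B C D E G I J K L
Mark F: refs=null G D, marked=A B C D E F G I J K L
Unmarked (collected): H

Answer: A B C D E F G I J K L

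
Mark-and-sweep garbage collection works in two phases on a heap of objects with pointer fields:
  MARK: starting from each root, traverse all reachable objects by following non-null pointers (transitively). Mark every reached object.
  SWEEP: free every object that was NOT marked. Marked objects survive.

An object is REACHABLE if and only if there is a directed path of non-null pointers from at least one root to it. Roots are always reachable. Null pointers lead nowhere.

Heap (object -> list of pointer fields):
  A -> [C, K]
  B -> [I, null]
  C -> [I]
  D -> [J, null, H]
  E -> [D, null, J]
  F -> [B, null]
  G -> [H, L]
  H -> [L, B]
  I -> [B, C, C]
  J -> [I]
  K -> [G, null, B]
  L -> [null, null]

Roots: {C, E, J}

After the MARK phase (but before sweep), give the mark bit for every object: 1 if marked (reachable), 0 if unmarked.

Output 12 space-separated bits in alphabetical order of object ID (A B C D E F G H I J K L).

Answer: 0 1 1 1 1 0 0 1 1 1 0 1

Derivation:
Roots: C E J
Mark C: refs=I, marked=C
Mark E: refs=D null J, marked=C E
Mark J: refs=I, marked=C E J
Mark I: refs=B C C, marked=C E I J
Mark D: refs=J null H, marked=C D E I J
Mark B: refs=I null, marked=B C D E I J
Mark H: refs=L B, marked=B C D E H I J
Mark L: refs=null null, marked=B C D E H I J L
Unmarked (collected): A F G K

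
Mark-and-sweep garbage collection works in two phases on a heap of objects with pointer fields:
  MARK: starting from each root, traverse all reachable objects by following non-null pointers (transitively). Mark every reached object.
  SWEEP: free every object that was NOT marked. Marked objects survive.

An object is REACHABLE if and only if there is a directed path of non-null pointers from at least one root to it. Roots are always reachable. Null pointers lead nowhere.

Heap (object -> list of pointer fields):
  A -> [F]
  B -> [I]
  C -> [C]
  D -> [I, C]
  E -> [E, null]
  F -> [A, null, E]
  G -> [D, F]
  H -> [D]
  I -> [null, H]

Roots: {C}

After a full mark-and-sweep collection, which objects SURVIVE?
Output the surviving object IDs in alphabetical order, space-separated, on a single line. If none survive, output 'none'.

Answer: C

Derivation:
Roots: C
Mark C: refs=C, marked=C
Unmarked (collected): A B D E F G H I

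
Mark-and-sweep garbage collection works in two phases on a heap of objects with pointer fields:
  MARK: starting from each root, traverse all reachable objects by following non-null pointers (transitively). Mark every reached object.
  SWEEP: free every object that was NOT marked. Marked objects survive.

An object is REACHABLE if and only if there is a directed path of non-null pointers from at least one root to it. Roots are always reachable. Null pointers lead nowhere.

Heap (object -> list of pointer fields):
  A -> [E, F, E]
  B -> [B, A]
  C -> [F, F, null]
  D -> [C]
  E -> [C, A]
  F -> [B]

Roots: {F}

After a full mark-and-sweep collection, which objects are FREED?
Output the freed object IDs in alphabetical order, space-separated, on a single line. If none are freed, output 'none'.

Roots: F
Mark F: refs=B, marked=F
Mark B: refs=B A, marked=B F
Mark A: refs=E F E, marked=A B F
Mark E: refs=C A, marked=A B E F
Mark C: refs=F F null, marked=A B C E F
Unmarked (collected): D

Answer: D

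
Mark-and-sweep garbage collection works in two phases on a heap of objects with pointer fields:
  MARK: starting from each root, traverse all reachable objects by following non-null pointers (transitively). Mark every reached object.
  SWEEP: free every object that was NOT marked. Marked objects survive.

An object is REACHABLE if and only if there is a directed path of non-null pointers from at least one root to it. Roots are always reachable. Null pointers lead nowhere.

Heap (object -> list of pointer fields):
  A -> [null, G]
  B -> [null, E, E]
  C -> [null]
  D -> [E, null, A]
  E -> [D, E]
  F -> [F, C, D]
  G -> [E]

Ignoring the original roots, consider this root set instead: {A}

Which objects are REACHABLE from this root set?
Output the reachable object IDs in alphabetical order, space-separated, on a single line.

Answer: A D E G

Derivation:
Roots: A
Mark A: refs=null G, marked=A
Mark G: refs=E, marked=A G
Mark E: refs=D E, marked=A E G
Mark D: refs=E null A, marked=A D E G
Unmarked (collected): B C F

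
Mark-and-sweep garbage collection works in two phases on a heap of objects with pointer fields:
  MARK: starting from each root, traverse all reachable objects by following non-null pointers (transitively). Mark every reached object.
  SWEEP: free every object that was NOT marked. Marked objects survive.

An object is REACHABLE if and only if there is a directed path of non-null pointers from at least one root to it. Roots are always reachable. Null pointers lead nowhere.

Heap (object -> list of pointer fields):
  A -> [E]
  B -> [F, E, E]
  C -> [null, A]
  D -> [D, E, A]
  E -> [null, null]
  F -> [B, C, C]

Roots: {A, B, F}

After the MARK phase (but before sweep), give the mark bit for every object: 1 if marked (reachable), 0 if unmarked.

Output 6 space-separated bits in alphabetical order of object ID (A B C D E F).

Answer: 1 1 1 0 1 1

Derivation:
Roots: A B F
Mark A: refs=E, marked=A
Mark B: refs=F E E, marked=A B
Mark F: refs=B C C, marked=A B F
Mark E: refs=null null, marked=A B E F
Mark C: refs=null A, marked=A B C E F
Unmarked (collected): D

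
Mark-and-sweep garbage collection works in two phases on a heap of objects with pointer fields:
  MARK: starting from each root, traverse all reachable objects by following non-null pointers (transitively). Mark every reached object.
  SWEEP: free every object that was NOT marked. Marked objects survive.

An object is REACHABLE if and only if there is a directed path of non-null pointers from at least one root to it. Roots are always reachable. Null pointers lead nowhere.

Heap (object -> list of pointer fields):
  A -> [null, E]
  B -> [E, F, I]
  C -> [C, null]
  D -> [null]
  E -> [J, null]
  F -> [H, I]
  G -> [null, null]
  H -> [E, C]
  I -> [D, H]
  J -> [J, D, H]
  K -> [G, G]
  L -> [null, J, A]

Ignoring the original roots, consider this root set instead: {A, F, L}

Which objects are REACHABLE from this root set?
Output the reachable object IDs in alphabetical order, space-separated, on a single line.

Answer: A C D E F H I J L

Derivation:
Roots: A F L
Mark A: refs=null E, marked=A
Mark F: refs=H I, marked=A F
Mark L: refs=null J A, marked=A F L
Mark E: refs=J null, marked=A E F L
Mark H: refs=E C, marked=A E F H L
Mark I: refs=D H, marked=A E F H I L
Mark J: refs=J D H, marked=A E F H I J L
Mark C: refs=C null, marked=A C E F H I J L
Mark D: refs=null, marked=A C D E F H I J L
Unmarked (collected): B G K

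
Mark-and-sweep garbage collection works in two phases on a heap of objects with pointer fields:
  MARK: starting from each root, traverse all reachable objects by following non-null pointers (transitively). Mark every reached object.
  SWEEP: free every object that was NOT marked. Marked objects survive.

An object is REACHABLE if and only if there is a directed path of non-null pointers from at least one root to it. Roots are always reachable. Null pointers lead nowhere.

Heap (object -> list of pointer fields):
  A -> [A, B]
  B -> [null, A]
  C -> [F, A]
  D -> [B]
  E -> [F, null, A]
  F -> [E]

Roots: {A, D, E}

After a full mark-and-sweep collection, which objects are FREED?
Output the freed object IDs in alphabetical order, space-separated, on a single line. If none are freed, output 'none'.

Answer: C

Derivation:
Roots: A D E
Mark A: refs=A B, marked=A
Mark D: refs=B, marked=A D
Mark E: refs=F null A, marked=A D E
Mark B: refs=null A, marked=A B D E
Mark F: refs=E, marked=A B D E F
Unmarked (collected): C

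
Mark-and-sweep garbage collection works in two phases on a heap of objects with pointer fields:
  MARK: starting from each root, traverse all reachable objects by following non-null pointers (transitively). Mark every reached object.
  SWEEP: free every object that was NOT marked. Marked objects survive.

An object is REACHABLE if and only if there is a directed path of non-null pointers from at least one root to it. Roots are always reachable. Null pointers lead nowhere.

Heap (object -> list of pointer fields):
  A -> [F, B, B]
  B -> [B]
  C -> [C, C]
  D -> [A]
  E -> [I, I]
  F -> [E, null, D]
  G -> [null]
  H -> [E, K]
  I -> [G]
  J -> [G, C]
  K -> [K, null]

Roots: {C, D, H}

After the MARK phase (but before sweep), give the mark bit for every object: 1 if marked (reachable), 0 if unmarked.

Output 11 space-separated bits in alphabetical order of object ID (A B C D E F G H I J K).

Answer: 1 1 1 1 1 1 1 1 1 0 1

Derivation:
Roots: C D H
Mark C: refs=C C, marked=C
Mark D: refs=A, marked=C D
Mark H: refs=E K, marked=C D H
Mark A: refs=F B B, marked=A C D H
Mark E: refs=I I, marked=A C D E H
Mark K: refs=K null, marked=A C D E H K
Mark F: refs=E null D, marked=A C D E F H K
Mark B: refs=B, marked=A B C D E F H K
Mark I: refs=G, marked=A B C D E F H I K
Mark G: refs=null, marked=A B C D E F G H I K
Unmarked (collected): J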